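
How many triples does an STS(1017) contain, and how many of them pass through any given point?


An STS(v) is a 2-(v, 3, 1) BIBD: block size k = 3, λ = 1.
Replication: r(k − 1) = λ(v − 1) ⇒ r·2 = 1017 − 1 = 1016 ⇒ r = 508.
Block count: bk = vr ⇒ b·3 = 1017·508 = 516636 ⇒ b = 172212.
(Check via b = v(v − 1)/6 = 1017·1016/6 = 1033272/6 = 172212.)

r = 508, b = 172212.


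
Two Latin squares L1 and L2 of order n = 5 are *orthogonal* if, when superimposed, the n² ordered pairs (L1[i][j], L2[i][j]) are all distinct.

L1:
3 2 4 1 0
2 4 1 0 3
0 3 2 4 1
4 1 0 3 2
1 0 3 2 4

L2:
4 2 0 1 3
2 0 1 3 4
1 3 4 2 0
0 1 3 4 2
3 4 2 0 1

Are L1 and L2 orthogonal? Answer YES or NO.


Form the n² = 25 superimposed pairs (L1[i][j], L2[i][j]), row by row (rows and columns indexed from 0):
row 0: (3,4) (2,2) (4,0) (1,1) (0,3)
row 1: (2,2) (4,0) (1,1) (0,3) (3,4)
row 2: (0,1) (3,3) (2,4) (4,2) (1,0)
row 3: (4,0) (1,1) (0,3) (3,4) (2,2)
row 4: (1,3) (0,4) (3,2) (2,0) (4,1)
Orthogonality requires all 25 pairs distinct.
But the pair (2,2) repeats: cell (0,1) has L1 = 2, L2 = 2, and cell (1,0) has L1 = 2, L2 = 2.
A repeated pair means some other pair never occurs (only 15 distinct pairs out of 25), so the squares are not orthogonal.
Conclusion: NO.

NO


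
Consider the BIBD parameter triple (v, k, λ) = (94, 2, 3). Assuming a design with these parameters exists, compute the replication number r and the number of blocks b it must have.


Any 2-(v, k, λ) BIBD satisfies two necessary conditions:
  (i)  Each point sits in r blocks, and counting incidences through any fixed point gives r(k − 1) = λ(v − 1), so r = λ(v − 1)/(k − 1).
  (ii) Total incidences bk = vr, so b = vr/k.
Step 1: r = λ(v − 1)/(k − 1) = 3·(94 − 1)/(2 − 1) = 3·93/1 = 279/1 = 279.
Step 2: b = vr/k = 94·279/2 = 26226/2 = 13113.
Check integrality: r = 279 ∈ Z ✓, b = 13113 ∈ Z ✓.
(These identities are necessary conditions: they determine r and b for any design with these parameters, but do not by themselves prove that one exists.)

r = 279, b = 13113.


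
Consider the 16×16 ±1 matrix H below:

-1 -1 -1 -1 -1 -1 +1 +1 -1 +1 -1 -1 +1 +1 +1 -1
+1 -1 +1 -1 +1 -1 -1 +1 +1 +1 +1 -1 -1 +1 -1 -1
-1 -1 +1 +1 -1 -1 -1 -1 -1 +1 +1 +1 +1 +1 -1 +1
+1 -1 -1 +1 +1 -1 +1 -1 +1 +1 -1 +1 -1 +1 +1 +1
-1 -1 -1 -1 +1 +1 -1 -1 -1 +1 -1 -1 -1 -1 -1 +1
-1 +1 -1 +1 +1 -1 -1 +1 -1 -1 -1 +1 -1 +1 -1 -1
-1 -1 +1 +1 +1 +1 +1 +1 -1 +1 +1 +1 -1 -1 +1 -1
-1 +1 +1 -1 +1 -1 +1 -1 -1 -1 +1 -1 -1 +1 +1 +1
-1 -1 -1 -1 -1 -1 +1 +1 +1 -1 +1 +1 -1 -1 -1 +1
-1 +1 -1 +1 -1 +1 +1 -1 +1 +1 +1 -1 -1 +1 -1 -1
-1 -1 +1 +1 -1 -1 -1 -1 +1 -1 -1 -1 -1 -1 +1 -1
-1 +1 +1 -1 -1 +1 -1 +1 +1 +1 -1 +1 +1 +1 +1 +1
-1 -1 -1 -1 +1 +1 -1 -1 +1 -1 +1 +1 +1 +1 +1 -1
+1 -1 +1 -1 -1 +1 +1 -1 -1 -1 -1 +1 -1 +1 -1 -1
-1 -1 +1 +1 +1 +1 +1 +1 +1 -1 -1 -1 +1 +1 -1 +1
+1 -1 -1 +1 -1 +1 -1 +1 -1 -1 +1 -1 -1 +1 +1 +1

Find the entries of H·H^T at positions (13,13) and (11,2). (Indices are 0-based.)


Row 2 of H: [-1, -1, 1, 1, -1, -1, -1, -1, -1, 1, 1, 1, 1, 1, -1, 1].
Row 11 of H: [-1, 1, 1, -1, -1, 1, -1, 1, 1, 1, -1, 1, 1, 1, 1, 1].
Row 13 of H: [1, -1, 1, -1, -1, 1, 1, -1, -1, -1, -1, 1, -1, 1, -1, -1].
(H·H^T)[13][13] = Σ_j H[13][j]·H[13][j] = (1)² + (-1)² + (1)² + (-1)² + (-1)² + (1)² + (1)² + (-1)² + (-1)² + (-1)² + (-1)² + (1)² + (-1)² + (1)² + (-1)² + (-1)² = 1 + 1 + 1 + 1 + 1 + 1 + 1 + 1 + 1 + 1 + 1 + 1 + 1 + 1 + 1 + 1 = 16.
(H·H^T)[11][2] = Σ_j H[11][j]·H[2][j] = (-1)·(-1) + (1)·(-1) + (1)·(1) + (-1)·(1) + (-1)·(-1) + (1)·(-1) + (-1)·(-1) + (1)·(-1) + (1)·(-1) + (1)·(1) + (-1)·(1) + (1)·(1) + (1)·(1) + (1)·(1) + (1)·(-1) + (1)·(1) = 1 + -1 + 1 + -1 + 1 + -1 + 1 + -1 + -1 + 1 + -1 + 1 + 1 + 1 + -1 + 1 = 2.
Rows 11 and 2 are not orthogonal (dot product = 2 ≠ 0), so H is not a Hadamard matrix.

(13,13) entry = 16; (11,2) entry = 2.


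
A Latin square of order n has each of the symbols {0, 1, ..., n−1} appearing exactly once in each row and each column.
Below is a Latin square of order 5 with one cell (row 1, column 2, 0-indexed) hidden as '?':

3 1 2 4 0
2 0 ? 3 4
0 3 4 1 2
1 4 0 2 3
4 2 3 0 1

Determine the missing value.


Row 1 contains symbols [0, 2, 3, 4] — missing [1].
Column 2 contains symbols [0, 2, 3, 4] — missing [1].
The missing symbol must appear in both missing sets; intersection = [1].
Therefore the hidden value is 1.

Missing value = 1.


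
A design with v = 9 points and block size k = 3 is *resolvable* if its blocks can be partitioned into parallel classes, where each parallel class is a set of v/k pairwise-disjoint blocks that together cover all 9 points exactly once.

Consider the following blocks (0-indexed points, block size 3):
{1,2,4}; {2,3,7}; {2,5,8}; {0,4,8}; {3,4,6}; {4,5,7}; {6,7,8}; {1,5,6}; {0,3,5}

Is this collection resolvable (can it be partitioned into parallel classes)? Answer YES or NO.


v = 9, block size k = 3, number of blocks = 9.
For resolvability, blocks must partition into parallel classes of size v/k = 3.
Total blocks must therefore be a multiple of 3: 9 = 3·3 + 0 ⇒ divisible ✓.
Consider block {2,5,8}. The only other block(s) in the collection disjoint from it are {3,4,6} — just 1 block(s). Any parallel class containing {2,5,8} would need 2 other blocks each disjoint from it, so no parallel class of size 3 can contain {2,5,8}.
Since every block must belong to some parallel class in a resolution, the collection cannot be partitioned into parallel classes.
Resolvable? NO.

NO


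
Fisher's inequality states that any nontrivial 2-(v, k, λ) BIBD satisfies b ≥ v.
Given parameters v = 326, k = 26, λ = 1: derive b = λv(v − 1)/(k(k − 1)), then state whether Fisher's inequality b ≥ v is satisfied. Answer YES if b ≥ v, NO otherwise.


b = λv(v − 1)/(k(k − 1)) = 1·326·325/(26·25) = 105950/650 = 163.
Compare with v = 326: b < v, so Fisher's inequality fails.

NO


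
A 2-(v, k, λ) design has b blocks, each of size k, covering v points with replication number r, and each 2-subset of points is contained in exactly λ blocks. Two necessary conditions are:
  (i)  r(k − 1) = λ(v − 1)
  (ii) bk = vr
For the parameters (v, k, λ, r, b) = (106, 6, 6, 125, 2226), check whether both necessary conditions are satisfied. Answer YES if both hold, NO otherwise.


Condition (i): r(k − 1) = 125·5 = 625; λ(v − 1) = 6·105 = 630. Match? NO.
Condition (ii): bk = 2226·6 = 13356; vr = 106·125 = 13250. Match? NO.
Both conditions hold? NO.

NO


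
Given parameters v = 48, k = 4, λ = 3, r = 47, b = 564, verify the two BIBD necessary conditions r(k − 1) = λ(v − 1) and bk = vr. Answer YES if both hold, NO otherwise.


Condition (i): r(k − 1) = 47·3 = 141; λ(v − 1) = 3·47 = 141. Match? YES.
Condition (ii): bk = 564·4 = 2256; vr = 48·47 = 2256. Match? YES.
Both conditions hold? YES.

YES


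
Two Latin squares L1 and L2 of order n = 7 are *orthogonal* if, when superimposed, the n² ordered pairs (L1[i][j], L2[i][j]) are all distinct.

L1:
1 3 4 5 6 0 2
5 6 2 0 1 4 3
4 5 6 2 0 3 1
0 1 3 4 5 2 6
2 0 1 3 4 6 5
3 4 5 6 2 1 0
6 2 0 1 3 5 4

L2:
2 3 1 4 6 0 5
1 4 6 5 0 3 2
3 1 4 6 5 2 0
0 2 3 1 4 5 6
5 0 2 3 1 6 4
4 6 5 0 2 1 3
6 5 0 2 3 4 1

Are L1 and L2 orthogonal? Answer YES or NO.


Form the n² = 49 superimposed pairs (L1[i][j], L2[i][j]), row by row (rows and columns indexed from 0):
row 0: (1,2) (3,3) (4,1) (5,4) (6,6) (0,0) (2,5)
row 1: (5,1) (6,4) (2,6) (0,5) (1,0) (4,3) (3,2)
row 2: (4,3) (5,1) (6,4) (2,6) (0,5) (3,2) (1,0)
row 3: (0,0) (1,2) (3,3) (4,1) (5,4) (2,5) (6,6)
row 4: (2,5) (0,0) (1,2) (3,3) (4,1) (6,6) (5,4)
row 5: (3,4) (4,6) (5,5) (6,0) (2,2) (1,1) (0,3)
row 6: (6,6) (2,5) (0,0) (1,2) (3,3) (5,4) (4,1)
Orthogonality requires all 49 pairs distinct.
But the pair (4,3) repeats: cell (1,5) has L1 = 4, L2 = 3, and cell (2,0) has L1 = 4, L2 = 3.
A repeated pair means some other pair never occurs (only 21 distinct pairs out of 49), so the squares are not orthogonal.
Conclusion: NO.

NO


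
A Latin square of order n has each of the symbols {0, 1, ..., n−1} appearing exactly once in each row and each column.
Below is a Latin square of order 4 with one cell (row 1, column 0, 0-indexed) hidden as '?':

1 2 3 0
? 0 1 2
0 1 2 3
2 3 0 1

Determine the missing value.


Row 1 contains symbols [0, 1, 2] — missing [3].
Column 0 contains symbols [0, 1, 2] — missing [3].
The missing symbol must appear in both missing sets; intersection = [3].
Therefore the hidden value is 3.

Missing value = 3.


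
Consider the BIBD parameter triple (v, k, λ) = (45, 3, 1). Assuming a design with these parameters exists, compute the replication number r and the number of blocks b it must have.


Any 2-(v, k, λ) BIBD satisfies two necessary conditions:
  (i)  Each point sits in r blocks, and counting incidences through any fixed point gives r(k − 1) = λ(v − 1), so r = λ(v − 1)/(k − 1).
  (ii) Total incidences bk = vr, so b = vr/k.
Step 1: r = λ(v − 1)/(k − 1) = 1·(45 − 1)/(3 − 1) = 1·44/2 = 44/2 = 22.
Step 2: b = vr/k = 45·22/3 = 990/3 = 330.
Check integrality: r = 22 ∈ Z ✓, b = 330 ∈ Z ✓.
(These identities are necessary conditions: they determine r and b for any design with these parameters, but do not by themselves prove that one exists.)

r = 22, b = 330.


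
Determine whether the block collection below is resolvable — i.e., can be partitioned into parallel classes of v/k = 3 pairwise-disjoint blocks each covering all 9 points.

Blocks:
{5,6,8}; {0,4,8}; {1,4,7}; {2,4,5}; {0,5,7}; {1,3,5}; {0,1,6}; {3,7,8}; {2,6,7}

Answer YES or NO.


v = 9, block size k = 3, number of blocks = 9.
For resolvability, blocks must partition into parallel classes of size v/k = 3.
Total blocks must therefore be a multiple of 3: 9 = 3·3 + 0 ⇒ divisible ✓.
Consider block {5,6,8}. The only other block(s) in the collection disjoint from it are {1,4,7} — just 1 block(s). Any parallel class containing {5,6,8} would need 2 other blocks each disjoint from it, so no parallel class of size 3 can contain {5,6,8}.
Since every block must belong to some parallel class in a resolution, the collection cannot be partitioned into parallel classes.
Resolvable? NO.

NO


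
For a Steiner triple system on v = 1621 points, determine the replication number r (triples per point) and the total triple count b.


An STS(v) is a 2-(v, 3, 1) BIBD: block size k = 3, λ = 1.
Replication: r(k − 1) = λ(v − 1) ⇒ r·2 = 1621 − 1 = 1620 ⇒ r = 810.
Block count: b = v(v − 1)/6 = 1621·1620/6 = 2626020/6 = 437670.

r = 810, b = 437670.


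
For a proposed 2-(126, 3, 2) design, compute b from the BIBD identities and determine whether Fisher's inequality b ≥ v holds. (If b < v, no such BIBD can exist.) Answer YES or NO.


b = λv(v − 1)/(k(k − 1)) = 2·126·125/(3·2) = 31500/6 = 5250.
Compare with v = 126: b ≥ v, so Fisher's inequality holds.

YES


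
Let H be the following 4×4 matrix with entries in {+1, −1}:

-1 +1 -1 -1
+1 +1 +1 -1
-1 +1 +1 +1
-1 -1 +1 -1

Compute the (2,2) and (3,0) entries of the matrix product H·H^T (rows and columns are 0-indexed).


Row 0 of H: [-1, 1, -1, -1].
Row 2 of H: [-1, 1, 1, 1].
Row 3 of H: [-1, -1, 1, -1].
(H·H^T)[2][2] = Σ_j H[2][j]·H[2][j] = (-1)² + (1)² + (1)² + (1)² = 1 + 1 + 1 + 1 = 4.
(H·H^T)[3][0] = Σ_j H[3][j]·H[0][j] = (-1)·(-1) + (-1)·(1) + (1)·(-1) + (-1)·(-1) = 1 + -1 + -1 + 1 = 0.
So rows 3 and 0 are orthogonal; the diagonal entry equals n = 4.

(2,2) entry = 4; (3,0) entry = 0.


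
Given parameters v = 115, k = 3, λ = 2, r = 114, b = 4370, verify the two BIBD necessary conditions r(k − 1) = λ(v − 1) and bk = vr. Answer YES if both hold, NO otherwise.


Condition (i): r(k − 1) = 114·2 = 228; λ(v − 1) = 2·114 = 228. Match? YES.
Condition (ii): bk = 4370·3 = 13110; vr = 115·114 = 13110. Match? YES.
Both conditions hold? YES.

YES


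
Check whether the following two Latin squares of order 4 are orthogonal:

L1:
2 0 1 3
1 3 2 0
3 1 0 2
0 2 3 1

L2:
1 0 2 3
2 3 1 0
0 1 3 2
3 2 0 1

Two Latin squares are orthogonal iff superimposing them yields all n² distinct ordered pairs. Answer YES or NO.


Form the n² = 16 superimposed pairs (L1[i][j], L2[i][j]), row by row (rows and columns indexed from 0):
row 0: (2,1) (0,0) (1,2) (3,3)
row 1: (1,2) (3,3) (2,1) (0,0)
row 2: (3,0) (1,1) (0,3) (2,2)
row 3: (0,3) (2,2) (3,0) (1,1)
Orthogonality requires all 16 pairs distinct.
But the pair (1,2) repeats: cell (0,2) has L1 = 1, L2 = 2, and cell (1,0) has L1 = 1, L2 = 2.
A repeated pair means some other pair never occurs (only 8 distinct pairs out of 16), so the squares are not orthogonal.
Conclusion: NO.

NO


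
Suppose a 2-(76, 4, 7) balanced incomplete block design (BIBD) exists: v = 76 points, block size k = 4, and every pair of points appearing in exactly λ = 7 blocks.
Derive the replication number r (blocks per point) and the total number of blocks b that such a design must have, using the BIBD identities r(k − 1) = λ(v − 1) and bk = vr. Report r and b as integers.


Any 2-(v, k, λ) BIBD satisfies two necessary conditions:
  (i)  Each point sits in r blocks, and counting incidences through any fixed point gives r(k − 1) = λ(v − 1), so r = λ(v − 1)/(k − 1).
  (ii) Total incidences bk = vr, so b = vr/k.
Step 1: r = λ(v − 1)/(k − 1) = 7·(76 − 1)/(4 − 1) = 7·75/3 = 525/3 = 175.
Step 2: b = vr/k = 76·175/4 = 13300/4 = 3325.
Check integrality: r = 175 ∈ Z ✓, b = 3325 ∈ Z ✓.
(These identities are necessary conditions: they determine r and b for any design with these parameters, but do not by themselves prove that one exists.)

r = 175, b = 3325.


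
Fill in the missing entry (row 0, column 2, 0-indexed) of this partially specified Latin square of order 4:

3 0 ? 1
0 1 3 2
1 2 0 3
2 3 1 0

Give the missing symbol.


Row 0 contains symbols [0, 1, 3] — missing [2].
Column 2 contains symbols [0, 1, 3] — missing [2].
The missing symbol must appear in both missing sets; intersection = [2].
Therefore the hidden value is 2.

Missing value = 2.


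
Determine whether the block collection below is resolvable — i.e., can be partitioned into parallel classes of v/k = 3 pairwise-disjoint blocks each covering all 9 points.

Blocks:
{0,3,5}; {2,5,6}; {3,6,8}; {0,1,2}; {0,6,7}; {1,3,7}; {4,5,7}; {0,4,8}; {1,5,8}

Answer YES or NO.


v = 9, block size k = 3, number of blocks = 9.
For resolvability, blocks must partition into parallel classes of size v/k = 3.
Total blocks must therefore be a multiple of 3: 9 = 3·3 + 0 ⇒ divisible ✓.
Consider block {0,3,5}. It intersects every other block in the collection, so no parallel class of size 3 can contain it.
Since every block must belong to some parallel class in a resolution, the collection cannot be partitioned into parallel classes.
Resolvable? NO.

NO


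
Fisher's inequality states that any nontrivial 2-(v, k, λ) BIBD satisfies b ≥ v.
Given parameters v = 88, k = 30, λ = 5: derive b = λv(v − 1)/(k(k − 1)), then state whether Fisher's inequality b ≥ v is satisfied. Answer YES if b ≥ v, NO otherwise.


b = λv(v − 1)/(k(k − 1)) = 5·88·87/(30·29) = 38280/870 = 44.
Compare with v = 88: b < v, so Fisher's inequality fails.

NO


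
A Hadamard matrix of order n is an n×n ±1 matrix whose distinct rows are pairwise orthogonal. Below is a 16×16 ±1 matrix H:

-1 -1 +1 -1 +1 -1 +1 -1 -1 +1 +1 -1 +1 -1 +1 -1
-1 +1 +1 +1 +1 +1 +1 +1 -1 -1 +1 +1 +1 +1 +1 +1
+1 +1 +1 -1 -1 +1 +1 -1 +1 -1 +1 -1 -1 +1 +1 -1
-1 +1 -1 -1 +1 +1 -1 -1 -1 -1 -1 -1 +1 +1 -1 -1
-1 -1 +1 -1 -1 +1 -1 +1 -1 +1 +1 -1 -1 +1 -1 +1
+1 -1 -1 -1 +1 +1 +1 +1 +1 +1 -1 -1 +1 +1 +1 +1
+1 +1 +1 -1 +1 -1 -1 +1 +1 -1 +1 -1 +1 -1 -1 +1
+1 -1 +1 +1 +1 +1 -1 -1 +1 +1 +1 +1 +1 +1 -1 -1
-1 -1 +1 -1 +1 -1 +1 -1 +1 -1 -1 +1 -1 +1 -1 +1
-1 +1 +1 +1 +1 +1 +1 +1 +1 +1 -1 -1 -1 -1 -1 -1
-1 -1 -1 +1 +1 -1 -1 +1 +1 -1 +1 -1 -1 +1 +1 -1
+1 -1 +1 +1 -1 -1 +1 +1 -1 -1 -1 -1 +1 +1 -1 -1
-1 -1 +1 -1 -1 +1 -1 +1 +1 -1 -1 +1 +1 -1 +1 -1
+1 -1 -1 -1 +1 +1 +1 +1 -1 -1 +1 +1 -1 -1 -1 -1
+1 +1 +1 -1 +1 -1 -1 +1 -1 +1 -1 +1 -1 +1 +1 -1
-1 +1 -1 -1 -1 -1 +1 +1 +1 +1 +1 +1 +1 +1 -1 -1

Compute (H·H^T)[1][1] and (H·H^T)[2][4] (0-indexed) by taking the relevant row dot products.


Row 1 of H: [-1, 1, 1, 1, 1, 1, 1, 1, -1, -1, 1, 1, 1, 1, 1, 1].
Row 2 of H: [1, 1, 1, -1, -1, 1, 1, -1, 1, -1, 1, -1, -1, 1, 1, -1].
Row 4 of H: [-1, -1, 1, -1, -1, 1, -1, 1, -1, 1, 1, -1, -1, 1, -1, 1].
(H·H^T)[1][1] = Σ_j H[1][j]·H[1][j] = (-1)² + (1)² + (1)² + (1)² + (1)² + (1)² + (1)² + (1)² + (-1)² + (-1)² + (1)² + (1)² + (1)² + (1)² + (1)² + (1)² = 1 + 1 + 1 + 1 + 1 + 1 + 1 + 1 + 1 + 1 + 1 + 1 + 1 + 1 + 1 + 1 = 16.
(H·H^T)[2][4] = Σ_j H[2][j]·H[4][j] = (1)·(-1) + (1)·(-1) + (1)·(1) + (-1)·(-1) + (-1)·(-1) + (1)·(1) + (1)·(-1) + (-1)·(1) + (1)·(-1) + (-1)·(1) + (1)·(1) + (-1)·(-1) + (-1)·(-1) + (1)·(1) + (1)·(-1) + (-1)·(1) = -1 + -1 + 1 + 1 + 1 + 1 + -1 + -1 + -1 + -1 + 1 + 1 + 1 + 1 + -1 + -1 = 0.
So rows 2 and 4 are orthogonal; the diagonal entry equals n = 16.

(1,1) entry = 16; (2,4) entry = 0.


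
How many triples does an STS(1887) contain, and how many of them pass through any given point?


An STS(v) is a 2-(v, 3, 1) BIBD: block size k = 3, λ = 1.
Replication: r(k − 1) = λ(v − 1) ⇒ r·2 = 1887 − 1 = 1886 ⇒ r = 943.
Block count: b = v(v − 1)/6 = 1887·1886/6 = 3558882/6 = 593147.

r = 943, b = 593147.


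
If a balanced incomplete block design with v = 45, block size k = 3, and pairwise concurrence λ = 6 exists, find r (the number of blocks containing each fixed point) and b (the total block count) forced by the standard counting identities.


Any 2-(v, k, λ) BIBD satisfies two necessary conditions:
  (i)  Each point sits in r blocks, and counting incidences through any fixed point gives r(k − 1) = λ(v − 1), so r = λ(v − 1)/(k − 1).
  (ii) Total incidences bk = vr, so b = vr/k.
Step 1: r = λ(v − 1)/(k − 1) = 6·(45 − 1)/(3 − 1) = 6·44/2 = 264/2 = 132.
Step 2: b = vr/k = 45·132/3 = 5940/3 = 1980.
Check integrality: r = 132 ∈ Z ✓, b = 1980 ∈ Z ✓.
(These identities are necessary conditions: they determine r and b for any design with these parameters, but do not by themselves prove that one exists.)

r = 132, b = 1980.


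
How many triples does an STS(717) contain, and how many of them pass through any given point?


An STS(v) is a 2-(v, 3, 1) BIBD: block size k = 3, λ = 1.
Replication: r(k − 1) = λ(v − 1) ⇒ r·2 = 717 − 1 = 716 ⇒ r = 358.
Block count: bk = vr ⇒ b·3 = 717·358 = 256686 ⇒ b = 85562.
(Check via b = v(v − 1)/6 = 717·716/6 = 513372/6 = 85562.)

r = 358, b = 85562.


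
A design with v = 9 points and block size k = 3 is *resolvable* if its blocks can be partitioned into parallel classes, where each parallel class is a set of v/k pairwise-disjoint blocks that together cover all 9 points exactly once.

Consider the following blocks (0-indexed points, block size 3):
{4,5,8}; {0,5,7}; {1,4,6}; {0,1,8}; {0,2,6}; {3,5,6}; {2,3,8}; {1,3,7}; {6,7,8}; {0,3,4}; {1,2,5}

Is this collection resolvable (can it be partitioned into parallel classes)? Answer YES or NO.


v = 9, block size k = 3, number of blocks = 11.
For resolvability, blocks must partition into parallel classes of size v/k = 3.
Total blocks must therefore be a multiple of 3: 11 = 3·3 + 2 ⇒ not divisible ✗.
Resolvable? NO.

NO


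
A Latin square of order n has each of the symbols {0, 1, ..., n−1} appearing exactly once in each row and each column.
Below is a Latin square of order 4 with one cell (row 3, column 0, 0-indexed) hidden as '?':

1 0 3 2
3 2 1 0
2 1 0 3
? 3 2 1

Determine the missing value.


Row 3 contains symbols [1, 2, 3] — missing [0].
Column 0 contains symbols [1, 2, 3] — missing [0].
The missing symbol must appear in both missing sets; intersection = [0].
Therefore the hidden value is 0.

Missing value = 0.


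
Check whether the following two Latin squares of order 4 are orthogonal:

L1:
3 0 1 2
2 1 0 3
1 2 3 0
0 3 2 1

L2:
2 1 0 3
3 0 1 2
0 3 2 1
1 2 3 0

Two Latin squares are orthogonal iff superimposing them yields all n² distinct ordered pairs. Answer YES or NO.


Form the n² = 16 superimposed pairs (L1[i][j], L2[i][j]), row by row (rows and columns indexed from 0):
row 0: (3,2) (0,1) (1,0) (2,3)
row 1: (2,3) (1,0) (0,1) (3,2)
row 2: (1,0) (2,3) (3,2) (0,1)
row 3: (0,1) (3,2) (2,3) (1,0)
Orthogonality requires all 16 pairs distinct.
But the pair (2,3) repeats: cell (0,3) has L1 = 2, L2 = 3, and cell (1,0) has L1 = 2, L2 = 3.
A repeated pair means some other pair never occurs (only 4 distinct pairs out of 16), so the squares are not orthogonal.
Conclusion: NO.

NO


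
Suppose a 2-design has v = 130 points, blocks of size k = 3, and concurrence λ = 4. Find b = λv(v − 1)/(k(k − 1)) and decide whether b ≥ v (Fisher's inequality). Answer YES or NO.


r = λ(v − 1)/(k − 1) = 4·129/2 = 258.
b = vr/k = 130·258/3 = 11180.
Fisher's inequality: b ≥ v ⇔ 11180 ≥ 130? YES.

YES


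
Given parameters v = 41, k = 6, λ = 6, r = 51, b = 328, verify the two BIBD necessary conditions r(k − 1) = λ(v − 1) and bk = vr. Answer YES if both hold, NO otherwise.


Condition (i): r(k − 1) = 51·5 = 255; λ(v − 1) = 6·40 = 240. Match? NO.
Condition (ii): bk = 328·6 = 1968; vr = 41·51 = 2091. Match? NO.
Both conditions hold? NO.

NO


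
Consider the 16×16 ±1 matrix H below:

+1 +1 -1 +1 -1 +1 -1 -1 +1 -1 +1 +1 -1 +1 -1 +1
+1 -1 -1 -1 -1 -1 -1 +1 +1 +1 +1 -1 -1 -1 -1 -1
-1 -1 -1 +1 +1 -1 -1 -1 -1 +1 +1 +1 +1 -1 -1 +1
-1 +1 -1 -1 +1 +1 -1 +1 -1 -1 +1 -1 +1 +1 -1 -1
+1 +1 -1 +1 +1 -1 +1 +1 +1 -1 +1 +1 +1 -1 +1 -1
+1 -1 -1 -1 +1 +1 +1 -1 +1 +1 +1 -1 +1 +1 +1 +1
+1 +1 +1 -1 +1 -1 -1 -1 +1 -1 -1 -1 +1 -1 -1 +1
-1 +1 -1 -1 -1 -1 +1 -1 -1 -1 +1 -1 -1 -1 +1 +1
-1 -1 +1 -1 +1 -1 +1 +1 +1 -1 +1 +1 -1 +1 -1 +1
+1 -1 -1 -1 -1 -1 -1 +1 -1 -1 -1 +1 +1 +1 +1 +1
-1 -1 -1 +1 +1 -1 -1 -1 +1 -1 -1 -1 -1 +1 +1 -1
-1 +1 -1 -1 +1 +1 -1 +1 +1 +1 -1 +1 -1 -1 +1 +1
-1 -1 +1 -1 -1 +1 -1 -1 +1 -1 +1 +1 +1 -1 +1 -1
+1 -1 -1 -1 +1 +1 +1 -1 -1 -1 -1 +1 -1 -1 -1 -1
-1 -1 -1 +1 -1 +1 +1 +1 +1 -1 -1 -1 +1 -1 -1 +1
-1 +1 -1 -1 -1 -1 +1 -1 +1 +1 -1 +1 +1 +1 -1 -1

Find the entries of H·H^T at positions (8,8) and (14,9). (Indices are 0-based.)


Row 8 of H: [-1, -1, 1, -1, 1, -1, 1, 1, 1, -1, 1, 1, -1, 1, -1, 1].
Row 9 of H: [1, -1, -1, -1, -1, -1, -1, 1, -1, -1, -1, 1, 1, 1, 1, 1].
Row 14 of H: [-1, -1, -1, 1, -1, 1, 1, 1, 1, -1, -1, -1, 1, -1, -1, 1].
(H·H^T)[8][8] = Σ_j H[8][j]·H[8][j] = (-1)² + (-1)² + (1)² + (-1)² + (1)² + (-1)² + (1)² + (1)² + (1)² + (-1)² + (1)² + (1)² + (-1)² + (1)² + (-1)² + (1)² = 1 + 1 + 1 + 1 + 1 + 1 + 1 + 1 + 1 + 1 + 1 + 1 + 1 + 1 + 1 + 1 = 16.
(H·H^T)[14][9] = Σ_j H[14][j]·H[9][j] = (-1)·(1) + (-1)·(-1) + (-1)·(-1) + (1)·(-1) + (-1)·(-1) + (1)·(-1) + (1)·(-1) + (1)·(1) + (1)·(-1) + (-1)·(-1) + (-1)·(-1) + (-1)·(1) + (1)·(1) + (-1)·(1) + (-1)·(1) + (1)·(1) = -1 + 1 + 1 + -1 + 1 + -1 + -1 + 1 + -1 + 1 + 1 + -1 + 1 + -1 + -1 + 1 = 0.
So rows 14 and 9 are orthogonal; the diagonal entry equals n = 16.

(8,8) entry = 16; (14,9) entry = 0.


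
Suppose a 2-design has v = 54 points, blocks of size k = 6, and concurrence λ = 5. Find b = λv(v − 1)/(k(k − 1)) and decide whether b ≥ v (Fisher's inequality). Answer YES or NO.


b = λv(v − 1)/(k(k − 1)) = 5·54·53/(6·5) = 14310/30 = 477.
Compare with v = 54: b ≥ v, so Fisher's inequality holds.

YES


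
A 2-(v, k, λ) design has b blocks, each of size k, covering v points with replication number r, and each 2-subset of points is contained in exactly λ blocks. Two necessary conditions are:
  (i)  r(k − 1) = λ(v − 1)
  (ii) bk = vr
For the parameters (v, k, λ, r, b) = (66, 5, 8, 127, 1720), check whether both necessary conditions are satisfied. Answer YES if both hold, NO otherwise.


Condition (i): r(k − 1) = 127·4 = 508; λ(v − 1) = 8·65 = 520. Match? NO.
Condition (ii): bk = 1720·5 = 8600; vr = 66·127 = 8382. Match? NO.
Both conditions hold? NO.

NO


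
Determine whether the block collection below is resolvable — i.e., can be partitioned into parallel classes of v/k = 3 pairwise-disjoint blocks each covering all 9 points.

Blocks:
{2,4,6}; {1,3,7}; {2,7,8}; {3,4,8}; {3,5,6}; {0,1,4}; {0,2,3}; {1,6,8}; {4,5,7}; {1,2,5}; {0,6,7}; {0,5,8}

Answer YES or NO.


v = 9, block size k = 3, number of blocks = 12.
For resolvability, blocks must partition into parallel classes of size v/k = 3.
Total blocks must therefore be a multiple of 3: 12 = 3·4 + 0 ⇒ divisible ✓.
Greedy packing gives 4 candidate class(es). Each should be a full parallel class (size 3, covers all 9 points).
  Class 1 (3 blocks): {2,4,6}; {1,3,7}; {0,5,8}. Points covered: [0, 1, 2, 3, 4, 5, 6, 7, 8].
  Class 2 (3 blocks): {2,7,8}; {3,5,6}; {0,1,4}. Points covered: [0, 1, 2, 3, 4, 5, 6, 7, 8].
  Class 3 (3 blocks): {3,4,8}; {1,2,5}; {0,6,7}. Points covered: [0, 1, 2, 3, 4, 5, 6, 7, 8].
  Class 4 (3 blocks): {0,2,3}; {1,6,8}; {4,5,7}. Points covered: [0, 1, 2, 3, 4, 5, 6, 7, 8].
All classes full (size 3)? YES. All classes cover every point? YES.
Resolvable? YES.

YES


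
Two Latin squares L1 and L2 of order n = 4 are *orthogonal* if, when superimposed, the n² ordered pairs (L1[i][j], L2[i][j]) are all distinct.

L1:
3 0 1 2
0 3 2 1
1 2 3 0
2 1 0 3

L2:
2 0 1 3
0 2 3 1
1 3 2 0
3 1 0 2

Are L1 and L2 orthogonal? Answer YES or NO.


Form the n² = 16 superimposed pairs (L1[i][j], L2[i][j]), row by row (rows and columns indexed from 0):
row 0: (3,2) (0,0) (1,1) (2,3)
row 1: (0,0) (3,2) (2,3) (1,1)
row 2: (1,1) (2,3) (3,2) (0,0)
row 3: (2,3) (1,1) (0,0) (3,2)
Orthogonality requires all 16 pairs distinct.
But the pair (0,0) repeats: cell (0,1) has L1 = 0, L2 = 0, and cell (1,0) has L1 = 0, L2 = 0.
A repeated pair means some other pair never occurs (only 4 distinct pairs out of 16), so the squares are not orthogonal.
Conclusion: NO.

NO


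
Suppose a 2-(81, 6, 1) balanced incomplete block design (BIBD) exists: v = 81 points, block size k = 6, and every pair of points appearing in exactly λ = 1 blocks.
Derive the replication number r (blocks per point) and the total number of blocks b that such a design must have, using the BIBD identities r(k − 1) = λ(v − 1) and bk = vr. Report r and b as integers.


Any 2-(v, k, λ) BIBD satisfies two necessary conditions:
  (i)  Each point sits in r blocks, and counting incidences through any fixed point gives r(k − 1) = λ(v − 1), so r = λ(v − 1)/(k − 1).
  (ii) Total incidences bk = vr, so b = vr/k.
Step 1: r = λ(v − 1)/(k − 1) = 1·(81 − 1)/(6 − 1) = 1·80/5 = 80/5 = 16.
Step 2: b = vr/k = 81·16/6 = 1296/6 = 216.
Check integrality: r = 16 ∈ Z ✓, b = 216 ∈ Z ✓.
(These identities are necessary conditions: they determine r and b for any design with these parameters, but do not by themselves prove that one exists.)

r = 16, b = 216.


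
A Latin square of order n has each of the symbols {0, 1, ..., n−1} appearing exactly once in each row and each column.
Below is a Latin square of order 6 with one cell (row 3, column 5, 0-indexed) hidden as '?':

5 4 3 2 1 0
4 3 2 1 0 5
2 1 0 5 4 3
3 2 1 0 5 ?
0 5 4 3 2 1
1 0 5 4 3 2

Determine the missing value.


Row 3 contains symbols [0, 1, 2, 3, 5] — missing [4].
Column 5 contains symbols [0, 1, 2, 3, 5] — missing [4].
The missing symbol must appear in both missing sets; intersection = [4].
Therefore the hidden value is 4.

Missing value = 4.


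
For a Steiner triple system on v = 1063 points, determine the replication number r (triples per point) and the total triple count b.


An STS(v) is a 2-(v, 3, 1) BIBD: block size k = 3, λ = 1.
Replication: r(k − 1) = λ(v − 1) ⇒ r·2 = 1063 − 1 = 1062 ⇒ r = 531.
Block count: bk = vr ⇒ b·3 = 1063·531 = 564453 ⇒ b = 188151.
(Check via b = v(v − 1)/6 = 1063·1062/6 = 1128906/6 = 188151.)

r = 531, b = 188151.


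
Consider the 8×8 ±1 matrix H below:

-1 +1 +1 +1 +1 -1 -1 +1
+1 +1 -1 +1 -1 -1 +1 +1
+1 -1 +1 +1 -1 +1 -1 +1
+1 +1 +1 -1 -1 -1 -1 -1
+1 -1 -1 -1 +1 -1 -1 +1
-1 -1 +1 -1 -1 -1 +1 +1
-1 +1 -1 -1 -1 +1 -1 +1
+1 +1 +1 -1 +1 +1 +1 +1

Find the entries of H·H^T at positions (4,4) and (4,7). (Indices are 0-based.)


Row 4 of H: [1, -1, -1, -1, 1, -1, -1, 1].
Row 7 of H: [1, 1, 1, -1, 1, 1, 1, 1].
(H·H^T)[4][4] = Σ_j H[4][j]·H[4][j] = (1)² + (-1)² + (-1)² + (-1)² + (1)² + (-1)² + (-1)² + (1)² = 1 + 1 + 1 + 1 + 1 + 1 + 1 + 1 = 8.
(H·H^T)[4][7] = Σ_j H[4][j]·H[7][j] = (1)·(1) + (-1)·(1) + (-1)·(1) + (-1)·(-1) + (1)·(1) + (-1)·(1) + (-1)·(1) + (1)·(1) = 1 + -1 + -1 + 1 + 1 + -1 + -1 + 1 = 0.
So rows 4 and 7 are orthogonal; the diagonal entry equals n = 8.

(4,4) entry = 8; (4,7) entry = 0.


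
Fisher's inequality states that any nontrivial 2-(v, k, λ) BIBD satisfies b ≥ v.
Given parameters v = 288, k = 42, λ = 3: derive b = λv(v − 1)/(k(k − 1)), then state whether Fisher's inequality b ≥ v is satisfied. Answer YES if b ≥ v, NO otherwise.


r = λ(v − 1)/(k − 1) = 3·287/41 = 21.
b = vr/k = 288·21/42 = 144.
Fisher's inequality: b ≥ v ⇔ 144 ≥ 288? NO.

NO


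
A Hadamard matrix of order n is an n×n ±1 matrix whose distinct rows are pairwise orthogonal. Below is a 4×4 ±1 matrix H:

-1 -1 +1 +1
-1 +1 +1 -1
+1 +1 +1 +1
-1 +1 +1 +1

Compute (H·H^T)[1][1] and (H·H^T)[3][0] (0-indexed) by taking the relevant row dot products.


Row 0 of H: [-1, -1, 1, 1].
Row 1 of H: [-1, 1, 1, -1].
Row 3 of H: [-1, 1, 1, 1].
(H·H^T)[1][1] = Σ_j H[1][j]·H[1][j] = (-1)² + (1)² + (1)² + (-1)² = 1 + 1 + 1 + 1 = 4.
(H·H^T)[3][0] = Σ_j H[3][j]·H[0][j] = (-1)·(-1) + (1)·(-1) + (1)·(1) + (1)·(1) = 1 + -1 + 1 + 1 = 2.
Rows 3 and 0 are not orthogonal (dot product = 2 ≠ 0), so H is not a Hadamard matrix.

(1,1) entry = 4; (3,0) entry = 2.


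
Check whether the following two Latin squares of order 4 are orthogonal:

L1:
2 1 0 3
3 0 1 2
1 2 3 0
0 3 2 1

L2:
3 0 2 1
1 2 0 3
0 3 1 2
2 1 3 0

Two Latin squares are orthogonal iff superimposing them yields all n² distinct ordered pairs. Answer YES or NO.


Form the n² = 16 superimposed pairs (L1[i][j], L2[i][j]), row by row (rows and columns indexed from 0):
row 0: (2,3) (1,0) (0,2) (3,1)
row 1: (3,1) (0,2) (1,0) (2,3)
row 2: (1,0) (2,3) (3,1) (0,2)
row 3: (0,2) (3,1) (2,3) (1,0)
Orthogonality requires all 16 pairs distinct.
But the pair (3,1) repeats: cell (0,3) has L1 = 3, L2 = 1, and cell (1,0) has L1 = 3, L2 = 1.
A repeated pair means some other pair never occurs (only 4 distinct pairs out of 16), so the squares are not orthogonal.
Conclusion: NO.

NO


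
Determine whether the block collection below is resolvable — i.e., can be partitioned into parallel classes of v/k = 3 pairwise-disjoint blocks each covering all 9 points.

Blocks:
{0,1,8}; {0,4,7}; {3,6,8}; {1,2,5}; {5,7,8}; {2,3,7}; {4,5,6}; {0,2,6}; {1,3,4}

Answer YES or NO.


v = 9, block size k = 3, number of blocks = 9.
For resolvability, blocks must partition into parallel classes of size v/k = 3.
Total blocks must therefore be a multiple of 3: 9 = 3·3 + 0 ⇒ divisible ✓.
Greedy packing gives 3 candidate class(es). Each should be a full parallel class (size 3, covers all 9 points).
  Class 1 (3 blocks): {0,1,8}; {2,3,7}; {4,5,6}. Points covered: [0, 1, 2, 3, 4, 5, 6, 7, 8].
  Class 2 (3 blocks): {0,4,7}; {3,6,8}; {1,2,5}. Points covered: [0, 1, 2, 3, 4, 5, 6, 7, 8].
  Class 3 (3 blocks): {5,7,8}; {0,2,6}; {1,3,4}. Points covered: [0, 1, 2, 3, 4, 5, 6, 7, 8].
All classes full (size 3)? YES. All classes cover every point? YES.
Resolvable? YES.

YES


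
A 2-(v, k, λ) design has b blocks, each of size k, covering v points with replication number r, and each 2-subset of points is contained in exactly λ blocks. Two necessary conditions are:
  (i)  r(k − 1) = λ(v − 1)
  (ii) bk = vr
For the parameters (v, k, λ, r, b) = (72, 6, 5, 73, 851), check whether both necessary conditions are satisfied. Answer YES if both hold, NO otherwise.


Condition (i): r(k − 1) = 73·5 = 365; λ(v − 1) = 5·71 = 355. Match? NO.
Condition (ii): bk = 851·6 = 5106; vr = 72·73 = 5256. Match? NO.
Both conditions hold? NO.

NO


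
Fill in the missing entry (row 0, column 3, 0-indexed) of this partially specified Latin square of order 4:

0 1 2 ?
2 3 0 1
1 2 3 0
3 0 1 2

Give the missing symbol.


Row 0 contains symbols [0, 1, 2] — missing [3].
Column 3 contains symbols [0, 1, 2] — missing [3].
The missing symbol must appear in both missing sets; intersection = [3].
Therefore the hidden value is 3.

Missing value = 3.


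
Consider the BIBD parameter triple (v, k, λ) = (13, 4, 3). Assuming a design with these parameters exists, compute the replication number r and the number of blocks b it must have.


Any 2-(v, k, λ) BIBD satisfies two necessary conditions:
  (i)  Each point sits in r blocks, and counting incidences through any fixed point gives r(k − 1) = λ(v − 1), so r = λ(v − 1)/(k − 1).
  (ii) Total incidences bk = vr, so b = vr/k.
Step 1: r = λ(v − 1)/(k − 1) = 3·(13 − 1)/(4 − 1) = 3·12/3 = 36/3 = 12.
Step 2: b = vr/k = 13·12/4 = 156/4 = 39.
Check integrality: r = 12 ∈ Z ✓, b = 39 ∈ Z ✓.
(These identities are necessary conditions: they determine r and b for any design with these parameters, but do not by themselves prove that one exists.)

r = 12, b = 39.


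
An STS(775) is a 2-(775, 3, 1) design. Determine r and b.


An STS(v) is a 2-(v, 3, 1) BIBD: block size k = 3, λ = 1.
Replication: r(k − 1) = λ(v − 1) ⇒ r·2 = 775 − 1 = 774 ⇒ r = 387.
Block count: b = v(v − 1)/6 = 775·774/6 = 599850/6 = 99975.

r = 387, b = 99975.


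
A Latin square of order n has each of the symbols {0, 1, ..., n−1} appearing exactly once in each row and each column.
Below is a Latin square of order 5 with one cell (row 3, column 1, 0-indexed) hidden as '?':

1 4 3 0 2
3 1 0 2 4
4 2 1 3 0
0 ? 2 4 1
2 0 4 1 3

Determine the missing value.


Row 3 contains symbols [0, 1, 2, 4] — missing [3].
Column 1 contains symbols [0, 1, 2, 4] — missing [3].
The missing symbol must appear in both missing sets; intersection = [3].
Therefore the hidden value is 3.

Missing value = 3.


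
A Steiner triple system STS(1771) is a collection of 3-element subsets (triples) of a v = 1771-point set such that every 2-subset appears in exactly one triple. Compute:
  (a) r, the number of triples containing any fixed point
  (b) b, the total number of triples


An STS(v) is a 2-(v, 3, 1) BIBD: block size k = 3, λ = 1.
Replication: r(k − 1) = λ(v − 1) ⇒ r·2 = 1771 − 1 = 1770 ⇒ r = 885.
Block count: bk = vr ⇒ b·3 = 1771·885 = 1567335 ⇒ b = 522445.
(Check via b = v(v − 1)/6 = 1771·1770/6 = 3134670/6 = 522445.)

r = 885, b = 522445.


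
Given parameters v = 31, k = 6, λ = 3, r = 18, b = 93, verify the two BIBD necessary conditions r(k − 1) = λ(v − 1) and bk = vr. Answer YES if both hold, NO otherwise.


Condition (i): r(k − 1) = 18·5 = 90; λ(v − 1) = 3·30 = 90. Match? YES.
Condition (ii): bk = 93·6 = 558; vr = 31·18 = 558. Match? YES.
Both conditions hold? YES.

YES


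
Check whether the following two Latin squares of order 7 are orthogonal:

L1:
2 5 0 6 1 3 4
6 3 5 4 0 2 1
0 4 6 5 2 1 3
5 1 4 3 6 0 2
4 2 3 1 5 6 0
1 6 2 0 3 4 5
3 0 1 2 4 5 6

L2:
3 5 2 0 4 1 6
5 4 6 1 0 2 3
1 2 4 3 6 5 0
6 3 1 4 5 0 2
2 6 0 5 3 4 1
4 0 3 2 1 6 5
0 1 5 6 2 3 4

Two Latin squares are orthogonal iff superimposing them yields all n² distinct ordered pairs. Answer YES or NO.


Form the n² = 49 superimposed pairs (L1[i][j], L2[i][j]), row by row (rows and columns indexed from 0):
row 0: (2,3) (5,5) (0,2) (6,0) (1,4) (3,1) (4,6)
row 1: (6,5) (3,4) (5,6) (4,1) (0,0) (2,2) (1,3)
row 2: (0,1) (4,2) (6,4) (5,3) (2,6) (1,5) (3,0)
row 3: (5,6) (1,3) (4,1) (3,4) (6,5) (0,0) (2,2)
row 4: (4,2) (2,6) (3,0) (1,5) (5,3) (6,4) (0,1)
row 5: (1,4) (6,0) (2,3) (0,2) (3,1) (4,6) (5,5)
row 6: (3,0) (0,1) (1,5) (2,6) (4,2) (5,3) (6,4)
Orthogonality requires all 49 pairs distinct.
But the pair (5,6) repeats: cell (1,2) has L1 = 5, L2 = 6, and cell (3,0) has L1 = 5, L2 = 6.
A repeated pair means some other pair never occurs (only 21 distinct pairs out of 49), so the squares are not orthogonal.
Conclusion: NO.

NO


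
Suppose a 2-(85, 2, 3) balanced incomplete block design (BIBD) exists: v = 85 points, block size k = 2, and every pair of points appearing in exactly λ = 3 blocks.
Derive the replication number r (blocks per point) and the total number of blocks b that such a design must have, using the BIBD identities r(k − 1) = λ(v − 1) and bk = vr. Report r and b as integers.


Any 2-(v, k, λ) BIBD satisfies two necessary conditions:
  (i)  Each point sits in r blocks, and counting incidences through any fixed point gives r(k − 1) = λ(v − 1), so r = λ(v − 1)/(k − 1).
  (ii) Total incidences bk = vr, so b = vr/k.
Step 1: r = λ(v − 1)/(k − 1) = 3·(85 − 1)/(2 − 1) = 3·84/1 = 252/1 = 252.
Step 2: b = vr/k = 85·252/2 = 21420/2 = 10710.
Check integrality: r = 252 ∈ Z ✓, b = 10710 ∈ Z ✓.
(These identities are necessary conditions: they determine r and b for any design with these parameters, but do not by themselves prove that one exists.)

r = 252, b = 10710.


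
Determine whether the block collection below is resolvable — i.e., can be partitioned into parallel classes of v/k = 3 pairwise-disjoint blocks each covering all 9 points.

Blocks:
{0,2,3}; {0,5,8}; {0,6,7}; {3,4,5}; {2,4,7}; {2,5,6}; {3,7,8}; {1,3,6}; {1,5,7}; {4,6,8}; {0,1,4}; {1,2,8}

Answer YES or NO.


v = 9, block size k = 3, number of blocks = 12.
For resolvability, blocks must partition into parallel classes of size v/k = 3.
Total blocks must therefore be a multiple of 3: 12 = 3·4 + 0 ⇒ divisible ✓.
Greedy packing gives 4 candidate class(es). Each should be a full parallel class (size 3, covers all 9 points).
  Class 1 (3 blocks): {0,2,3}; {1,5,7}; {4,6,8}. Points covered: [0, 1, 2, 3, 4, 5, 6, 7, 8].
  Class 2 (3 blocks): {0,5,8}; {2,4,7}; {1,3,6}. Points covered: [0, 1, 2, 3, 4, 5, 6, 7, 8].
  Class 3 (3 blocks): {0,6,7}; {3,4,5}; {1,2,8}. Points covered: [0, 1, 2, 3, 4, 5, 6, 7, 8].
  Class 4 (3 blocks): {2,5,6}; {3,7,8}; {0,1,4}. Points covered: [0, 1, 2, 3, 4, 5, 6, 7, 8].
All classes full (size 3)? YES. All classes cover every point? YES.
Resolvable? YES.

YES


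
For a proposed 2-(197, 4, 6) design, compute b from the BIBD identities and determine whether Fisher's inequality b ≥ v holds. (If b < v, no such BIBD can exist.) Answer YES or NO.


r = λ(v − 1)/(k − 1) = 6·196/3 = 392.
b = vr/k = 197·392/4 = 19306.
Fisher's inequality: b ≥ v ⇔ 19306 ≥ 197? YES.

YES


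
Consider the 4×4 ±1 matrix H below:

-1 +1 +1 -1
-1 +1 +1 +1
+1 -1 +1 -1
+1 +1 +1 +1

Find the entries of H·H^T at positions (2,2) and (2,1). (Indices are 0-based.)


Row 1 of H: [-1, 1, 1, 1].
Row 2 of H: [1, -1, 1, -1].
(H·H^T)[2][2] = Σ_j H[2][j]·H[2][j] = (1)² + (-1)² + (1)² + (-1)² = 1 + 1 + 1 + 1 = 4.
(H·H^T)[2][1] = Σ_j H[2][j]·H[1][j] = (1)·(-1) + (-1)·(1) + (1)·(1) + (-1)·(1) = -1 + -1 + 1 + -1 = -2.
Rows 2 and 1 are not orthogonal (dot product = -2 ≠ 0), so H is not a Hadamard matrix.

(2,2) entry = 4; (2,1) entry = -2.


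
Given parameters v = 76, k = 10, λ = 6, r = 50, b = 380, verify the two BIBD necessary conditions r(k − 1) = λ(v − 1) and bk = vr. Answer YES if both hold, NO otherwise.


Condition (i): r(k − 1) = 50·9 = 450; λ(v − 1) = 6·75 = 450. Match? YES.
Condition (ii): bk = 380·10 = 3800; vr = 76·50 = 3800. Match? YES.
Both conditions hold? YES.

YES


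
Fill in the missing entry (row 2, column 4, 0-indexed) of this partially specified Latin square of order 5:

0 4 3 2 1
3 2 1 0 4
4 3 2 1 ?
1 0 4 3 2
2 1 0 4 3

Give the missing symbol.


Row 2 contains symbols [1, 2, 3, 4] — missing [0].
Column 4 contains symbols [1, 2, 3, 4] — missing [0].
The missing symbol must appear in both missing sets; intersection = [0].
Therefore the hidden value is 0.

Missing value = 0.


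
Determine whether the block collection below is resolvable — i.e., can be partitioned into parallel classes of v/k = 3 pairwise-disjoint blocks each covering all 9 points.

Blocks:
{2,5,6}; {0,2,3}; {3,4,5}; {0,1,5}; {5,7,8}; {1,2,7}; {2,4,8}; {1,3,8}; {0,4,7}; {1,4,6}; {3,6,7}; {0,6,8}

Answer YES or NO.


v = 9, block size k = 3, number of blocks = 12.
For resolvability, blocks must partition into parallel classes of size v/k = 3.
Total blocks must therefore be a multiple of 3: 12 = 3·4 + 0 ⇒ divisible ✓.
Greedy packing gives 4 candidate class(es). Each should be a full parallel class (size 3, covers all 9 points).
  Class 1 (3 blocks): {2,5,6}; {1,3,8}; {0,4,7}. Points covered: [0, 1, 2, 3, 4, 5, 6, 7, 8].
  Class 2 (3 blocks): {0,2,3}; {5,7,8}; {1,4,6}. Points covered: [0, 1, 2, 3, 4, 5, 6, 7, 8].
  Class 3 (3 blocks): {3,4,5}; {1,2,7}; {0,6,8}. Points covered: [0, 1, 2, 3, 4, 5, 6, 7, 8].
  Class 4 (3 blocks): {0,1,5}; {2,4,8}; {3,6,7}. Points covered: [0, 1, 2, 3, 4, 5, 6, 7, 8].
All classes full (size 3)? YES. All classes cover every point? YES.
Resolvable? YES.

YES
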